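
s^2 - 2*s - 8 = (s - 4)*(s + 2)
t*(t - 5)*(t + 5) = t^3 - 25*t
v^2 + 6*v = v*(v + 6)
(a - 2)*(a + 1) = a^2 - a - 2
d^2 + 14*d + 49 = (d + 7)^2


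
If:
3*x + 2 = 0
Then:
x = -2/3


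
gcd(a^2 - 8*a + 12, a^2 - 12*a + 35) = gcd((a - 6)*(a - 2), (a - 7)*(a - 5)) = 1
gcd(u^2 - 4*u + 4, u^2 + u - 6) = u - 2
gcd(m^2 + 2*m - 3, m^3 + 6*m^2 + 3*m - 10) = m - 1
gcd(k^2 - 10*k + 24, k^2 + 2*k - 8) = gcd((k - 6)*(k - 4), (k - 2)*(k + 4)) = 1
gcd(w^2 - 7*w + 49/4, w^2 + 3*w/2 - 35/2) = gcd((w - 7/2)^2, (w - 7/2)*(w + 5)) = w - 7/2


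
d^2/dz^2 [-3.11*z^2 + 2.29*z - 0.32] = -6.22000000000000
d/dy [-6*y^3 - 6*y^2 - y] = -18*y^2 - 12*y - 1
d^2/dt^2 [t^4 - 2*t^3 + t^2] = 12*t^2 - 12*t + 2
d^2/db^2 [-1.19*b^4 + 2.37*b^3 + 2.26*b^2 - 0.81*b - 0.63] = -14.28*b^2 + 14.22*b + 4.52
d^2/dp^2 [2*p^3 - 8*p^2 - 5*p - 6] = 12*p - 16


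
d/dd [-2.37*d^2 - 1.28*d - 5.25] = -4.74*d - 1.28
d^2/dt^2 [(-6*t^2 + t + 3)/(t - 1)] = -4/(t^3 - 3*t^2 + 3*t - 1)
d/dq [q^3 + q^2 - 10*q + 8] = 3*q^2 + 2*q - 10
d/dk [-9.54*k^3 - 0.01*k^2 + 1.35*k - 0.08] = -28.62*k^2 - 0.02*k + 1.35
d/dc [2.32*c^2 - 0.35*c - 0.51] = 4.64*c - 0.35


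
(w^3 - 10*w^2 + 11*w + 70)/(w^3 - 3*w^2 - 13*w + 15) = (w^2 - 5*w - 14)/(w^2 + 2*w - 3)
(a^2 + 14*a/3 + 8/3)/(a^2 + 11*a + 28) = (a + 2/3)/(a + 7)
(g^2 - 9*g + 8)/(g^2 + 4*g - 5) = (g - 8)/(g + 5)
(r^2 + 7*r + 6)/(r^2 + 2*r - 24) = (r + 1)/(r - 4)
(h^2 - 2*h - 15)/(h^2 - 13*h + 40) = (h + 3)/(h - 8)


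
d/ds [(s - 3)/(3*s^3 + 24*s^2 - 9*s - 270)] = (-2*s - 11)/(3*(s^4 + 22*s^3 + 181*s^2 + 660*s + 900))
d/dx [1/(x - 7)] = -1/(x - 7)^2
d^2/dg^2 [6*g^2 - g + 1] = 12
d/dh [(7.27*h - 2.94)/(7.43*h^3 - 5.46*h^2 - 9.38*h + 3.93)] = (-108.0322*h^3 + 105.2268*h^2 - 32.1048*h + 0.993899999999996)/(55.2049*h^6 - 81.1356*h^5 - 109.5752*h^4 + 160.8294*h^3 + 45.0688*h^2 - 73.7268*h + 15.4449)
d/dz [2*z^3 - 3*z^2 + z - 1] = 6*z^2 - 6*z + 1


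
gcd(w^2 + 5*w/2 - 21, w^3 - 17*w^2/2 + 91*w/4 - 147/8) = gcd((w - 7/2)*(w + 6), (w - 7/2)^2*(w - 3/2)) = w - 7/2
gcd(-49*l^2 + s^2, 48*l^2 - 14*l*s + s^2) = 1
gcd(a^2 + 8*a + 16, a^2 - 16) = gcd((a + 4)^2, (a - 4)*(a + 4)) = a + 4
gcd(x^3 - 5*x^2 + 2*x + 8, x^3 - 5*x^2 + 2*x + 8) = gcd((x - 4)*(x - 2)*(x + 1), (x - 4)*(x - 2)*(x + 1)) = x^3 - 5*x^2 + 2*x + 8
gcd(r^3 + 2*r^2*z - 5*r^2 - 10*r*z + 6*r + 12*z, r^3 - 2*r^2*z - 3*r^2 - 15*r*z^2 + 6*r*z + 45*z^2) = r - 3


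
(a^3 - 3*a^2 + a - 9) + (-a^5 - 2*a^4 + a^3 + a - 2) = -a^5 - 2*a^4 + 2*a^3 - 3*a^2 + 2*a - 11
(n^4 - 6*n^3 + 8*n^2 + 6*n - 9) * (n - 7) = n^5 - 13*n^4 + 50*n^3 - 50*n^2 - 51*n + 63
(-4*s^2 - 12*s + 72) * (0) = 0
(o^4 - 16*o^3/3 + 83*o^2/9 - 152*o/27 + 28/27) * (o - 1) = o^5 - 19*o^4/3 + 131*o^3/9 - 401*o^2/27 + 20*o/3 - 28/27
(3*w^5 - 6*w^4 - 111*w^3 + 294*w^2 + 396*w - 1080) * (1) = 3*w^5 - 6*w^4 - 111*w^3 + 294*w^2 + 396*w - 1080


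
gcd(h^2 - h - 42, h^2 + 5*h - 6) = h + 6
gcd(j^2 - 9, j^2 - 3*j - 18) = j + 3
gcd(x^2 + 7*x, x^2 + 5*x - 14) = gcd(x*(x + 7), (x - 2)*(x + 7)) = x + 7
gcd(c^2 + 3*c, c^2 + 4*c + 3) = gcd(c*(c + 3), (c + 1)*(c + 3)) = c + 3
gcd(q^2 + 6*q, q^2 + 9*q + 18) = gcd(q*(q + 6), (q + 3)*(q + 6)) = q + 6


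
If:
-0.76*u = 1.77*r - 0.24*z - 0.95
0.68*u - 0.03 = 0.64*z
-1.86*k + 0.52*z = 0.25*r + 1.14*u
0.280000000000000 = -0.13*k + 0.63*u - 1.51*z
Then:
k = -0.03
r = 0.59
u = -0.21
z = -0.27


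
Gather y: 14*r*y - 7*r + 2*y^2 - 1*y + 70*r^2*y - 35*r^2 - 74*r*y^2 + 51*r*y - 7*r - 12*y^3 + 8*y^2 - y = -35*r^2 - 14*r - 12*y^3 + y^2*(10 - 74*r) + y*(70*r^2 + 65*r - 2)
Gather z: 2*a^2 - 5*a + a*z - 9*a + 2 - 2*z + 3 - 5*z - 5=2*a^2 - 14*a + z*(a - 7)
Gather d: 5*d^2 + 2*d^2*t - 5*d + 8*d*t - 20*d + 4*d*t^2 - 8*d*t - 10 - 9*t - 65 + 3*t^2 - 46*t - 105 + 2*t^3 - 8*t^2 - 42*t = d^2*(2*t + 5) + d*(4*t^2 - 25) + 2*t^3 - 5*t^2 - 97*t - 180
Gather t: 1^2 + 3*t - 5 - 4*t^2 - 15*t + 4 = -4*t^2 - 12*t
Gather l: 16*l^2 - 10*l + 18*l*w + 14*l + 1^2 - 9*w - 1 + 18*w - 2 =16*l^2 + l*(18*w + 4) + 9*w - 2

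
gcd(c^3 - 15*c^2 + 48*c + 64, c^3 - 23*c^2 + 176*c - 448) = c^2 - 16*c + 64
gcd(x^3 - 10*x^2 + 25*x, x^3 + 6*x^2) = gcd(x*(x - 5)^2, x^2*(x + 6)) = x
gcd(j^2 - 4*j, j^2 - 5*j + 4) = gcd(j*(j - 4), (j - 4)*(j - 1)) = j - 4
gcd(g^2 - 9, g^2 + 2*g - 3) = g + 3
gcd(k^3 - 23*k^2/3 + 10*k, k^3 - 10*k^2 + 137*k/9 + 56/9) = 1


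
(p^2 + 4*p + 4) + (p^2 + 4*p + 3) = 2*p^2 + 8*p + 7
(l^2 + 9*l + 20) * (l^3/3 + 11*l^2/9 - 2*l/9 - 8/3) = l^5/3 + 38*l^4/9 + 157*l^3/9 + 178*l^2/9 - 256*l/9 - 160/3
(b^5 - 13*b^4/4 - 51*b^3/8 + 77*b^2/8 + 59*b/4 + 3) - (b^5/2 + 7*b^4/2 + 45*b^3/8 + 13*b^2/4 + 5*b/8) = b^5/2 - 27*b^4/4 - 12*b^3 + 51*b^2/8 + 113*b/8 + 3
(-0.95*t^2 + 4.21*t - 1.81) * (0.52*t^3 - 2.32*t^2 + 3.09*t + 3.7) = -0.494*t^5 + 4.3932*t^4 - 13.6439*t^3 + 13.6931*t^2 + 9.9841*t - 6.697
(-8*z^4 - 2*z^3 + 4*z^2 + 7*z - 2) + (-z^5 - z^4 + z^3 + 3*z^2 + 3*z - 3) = -z^5 - 9*z^4 - z^3 + 7*z^2 + 10*z - 5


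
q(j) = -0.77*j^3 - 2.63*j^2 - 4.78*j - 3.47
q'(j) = -2.31*j^2 - 5.26*j - 4.78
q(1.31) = -15.98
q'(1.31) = -15.63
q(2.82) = -55.13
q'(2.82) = -37.98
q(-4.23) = 27.97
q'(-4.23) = -23.86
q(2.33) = -38.63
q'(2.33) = -29.58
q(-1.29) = -0.03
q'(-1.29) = -1.84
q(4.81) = -173.00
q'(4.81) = -83.52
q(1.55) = -20.06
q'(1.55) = -18.48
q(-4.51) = 35.23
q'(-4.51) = -28.04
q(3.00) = -62.27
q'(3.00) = -41.35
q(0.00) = -3.47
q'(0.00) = -4.78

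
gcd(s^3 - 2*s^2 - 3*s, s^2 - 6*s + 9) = s - 3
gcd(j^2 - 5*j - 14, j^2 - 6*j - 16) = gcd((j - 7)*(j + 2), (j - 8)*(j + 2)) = j + 2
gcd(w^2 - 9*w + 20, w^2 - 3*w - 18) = 1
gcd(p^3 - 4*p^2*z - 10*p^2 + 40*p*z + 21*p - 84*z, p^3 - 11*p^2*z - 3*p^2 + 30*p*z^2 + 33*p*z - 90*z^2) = p - 3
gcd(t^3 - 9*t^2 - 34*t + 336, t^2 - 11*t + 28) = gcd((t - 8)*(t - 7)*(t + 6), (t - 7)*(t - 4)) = t - 7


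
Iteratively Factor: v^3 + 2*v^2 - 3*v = (v)*(v^2 + 2*v - 3) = v*(v + 3)*(v - 1)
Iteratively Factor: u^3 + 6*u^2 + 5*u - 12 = (u + 3)*(u^2 + 3*u - 4) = (u + 3)*(u + 4)*(u - 1)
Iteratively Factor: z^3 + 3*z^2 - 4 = (z + 2)*(z^2 + z - 2) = (z + 2)^2*(z - 1)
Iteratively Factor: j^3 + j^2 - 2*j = (j - 1)*(j^2 + 2*j) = j*(j - 1)*(j + 2)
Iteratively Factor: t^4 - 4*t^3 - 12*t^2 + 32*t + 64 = (t - 4)*(t^3 - 12*t - 16) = (t - 4)*(t + 2)*(t^2 - 2*t - 8) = (t - 4)*(t + 2)^2*(t - 4)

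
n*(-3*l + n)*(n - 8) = -3*l*n^2 + 24*l*n + n^3 - 8*n^2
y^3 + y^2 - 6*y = y*(y - 2)*(y + 3)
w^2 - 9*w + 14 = (w - 7)*(w - 2)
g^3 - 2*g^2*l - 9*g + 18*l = (g - 3)*(g + 3)*(g - 2*l)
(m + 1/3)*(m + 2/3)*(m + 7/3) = m^3 + 10*m^2/3 + 23*m/9 + 14/27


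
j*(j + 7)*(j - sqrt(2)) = j^3 - sqrt(2)*j^2 + 7*j^2 - 7*sqrt(2)*j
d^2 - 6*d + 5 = (d - 5)*(d - 1)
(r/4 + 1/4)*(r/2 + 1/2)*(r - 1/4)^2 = r^4/8 + 3*r^3/16 + r^2/128 - 3*r/64 + 1/128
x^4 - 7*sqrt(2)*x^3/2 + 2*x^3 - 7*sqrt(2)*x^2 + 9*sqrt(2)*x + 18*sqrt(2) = (x + 2)*(x - 3*sqrt(2))*(x - 3*sqrt(2)/2)*(x + sqrt(2))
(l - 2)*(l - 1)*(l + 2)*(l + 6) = l^4 + 5*l^3 - 10*l^2 - 20*l + 24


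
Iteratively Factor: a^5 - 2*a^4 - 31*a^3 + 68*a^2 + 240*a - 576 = (a + 4)*(a^4 - 6*a^3 - 7*a^2 + 96*a - 144) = (a - 4)*(a + 4)*(a^3 - 2*a^2 - 15*a + 36) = (a - 4)*(a - 3)*(a + 4)*(a^2 + a - 12) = (a - 4)*(a - 3)^2*(a + 4)*(a + 4)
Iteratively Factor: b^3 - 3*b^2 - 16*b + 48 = (b - 3)*(b^2 - 16) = (b - 4)*(b - 3)*(b + 4)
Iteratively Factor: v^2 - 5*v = (v - 5)*(v)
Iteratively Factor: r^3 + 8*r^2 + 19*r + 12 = (r + 4)*(r^2 + 4*r + 3) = (r + 1)*(r + 4)*(r + 3)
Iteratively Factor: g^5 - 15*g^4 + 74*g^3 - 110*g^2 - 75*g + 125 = (g - 1)*(g^4 - 14*g^3 + 60*g^2 - 50*g - 125) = (g - 1)*(g + 1)*(g^3 - 15*g^2 + 75*g - 125) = (g - 5)*(g - 1)*(g + 1)*(g^2 - 10*g + 25) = (g - 5)^2*(g - 1)*(g + 1)*(g - 5)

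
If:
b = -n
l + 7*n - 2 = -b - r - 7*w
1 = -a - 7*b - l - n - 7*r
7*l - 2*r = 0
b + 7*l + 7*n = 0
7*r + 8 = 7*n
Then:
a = 341/49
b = -2/7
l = -12/49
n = 2/7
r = -6/7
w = 68/343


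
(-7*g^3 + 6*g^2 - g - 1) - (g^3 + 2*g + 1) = -8*g^3 + 6*g^2 - 3*g - 2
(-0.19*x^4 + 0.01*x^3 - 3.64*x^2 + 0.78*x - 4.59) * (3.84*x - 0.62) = -0.7296*x^5 + 0.1562*x^4 - 13.9838*x^3 + 5.252*x^2 - 18.1092*x + 2.8458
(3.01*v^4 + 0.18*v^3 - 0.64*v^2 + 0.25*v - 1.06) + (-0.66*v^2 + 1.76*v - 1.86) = 3.01*v^4 + 0.18*v^3 - 1.3*v^2 + 2.01*v - 2.92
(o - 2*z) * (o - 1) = o^2 - 2*o*z - o + 2*z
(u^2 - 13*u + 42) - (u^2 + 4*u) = 42 - 17*u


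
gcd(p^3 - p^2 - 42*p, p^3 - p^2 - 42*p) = p^3 - p^2 - 42*p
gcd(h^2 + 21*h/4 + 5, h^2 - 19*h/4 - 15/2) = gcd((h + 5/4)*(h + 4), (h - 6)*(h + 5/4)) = h + 5/4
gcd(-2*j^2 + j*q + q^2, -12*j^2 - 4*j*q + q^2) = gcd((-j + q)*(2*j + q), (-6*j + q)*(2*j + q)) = 2*j + q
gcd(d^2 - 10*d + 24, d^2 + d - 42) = d - 6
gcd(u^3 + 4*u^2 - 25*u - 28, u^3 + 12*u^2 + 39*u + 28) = u^2 + 8*u + 7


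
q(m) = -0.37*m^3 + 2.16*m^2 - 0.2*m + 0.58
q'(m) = -1.11*m^2 + 4.32*m - 0.2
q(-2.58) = 21.83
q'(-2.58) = -18.73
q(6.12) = -4.55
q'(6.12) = -15.34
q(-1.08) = 3.78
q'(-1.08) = -6.16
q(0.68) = 1.33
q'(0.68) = 2.22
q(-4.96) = 99.86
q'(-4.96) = -48.93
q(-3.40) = 40.77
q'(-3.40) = -27.72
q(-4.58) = 82.35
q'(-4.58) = -43.27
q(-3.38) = 40.22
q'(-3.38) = -27.48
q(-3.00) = 30.61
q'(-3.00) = -23.15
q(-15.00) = 1738.33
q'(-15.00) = -314.75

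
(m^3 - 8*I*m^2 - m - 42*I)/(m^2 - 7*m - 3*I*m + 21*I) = (m^2 - 5*I*m + 14)/(m - 7)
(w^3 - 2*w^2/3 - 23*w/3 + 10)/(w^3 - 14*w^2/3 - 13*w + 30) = (w - 2)/(w - 6)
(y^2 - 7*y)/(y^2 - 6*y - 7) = y/(y + 1)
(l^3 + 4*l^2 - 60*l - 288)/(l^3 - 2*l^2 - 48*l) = (l + 6)/l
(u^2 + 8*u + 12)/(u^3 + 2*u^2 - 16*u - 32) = (u + 6)/(u^2 - 16)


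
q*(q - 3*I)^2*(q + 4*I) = q^4 - 2*I*q^3 + 15*q^2 - 36*I*q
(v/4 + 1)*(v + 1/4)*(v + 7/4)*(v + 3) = v^4/4 + 9*v^3/4 + 423*v^2/64 + 433*v/64 + 21/16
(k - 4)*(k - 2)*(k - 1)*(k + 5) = k^4 - 2*k^3 - 21*k^2 + 62*k - 40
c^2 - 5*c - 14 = (c - 7)*(c + 2)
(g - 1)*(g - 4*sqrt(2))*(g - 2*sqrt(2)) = g^3 - 6*sqrt(2)*g^2 - g^2 + 6*sqrt(2)*g + 16*g - 16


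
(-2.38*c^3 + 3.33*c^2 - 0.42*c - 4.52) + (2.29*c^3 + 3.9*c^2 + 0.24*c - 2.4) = -0.0899999999999999*c^3 + 7.23*c^2 - 0.18*c - 6.92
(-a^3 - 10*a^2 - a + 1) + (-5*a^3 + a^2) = -6*a^3 - 9*a^2 - a + 1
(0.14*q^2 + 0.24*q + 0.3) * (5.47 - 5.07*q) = -0.7098*q^3 - 0.451*q^2 - 0.2082*q + 1.641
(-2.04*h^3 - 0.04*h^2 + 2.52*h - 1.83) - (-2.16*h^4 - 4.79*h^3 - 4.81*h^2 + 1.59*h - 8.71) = 2.16*h^4 + 2.75*h^3 + 4.77*h^2 + 0.93*h + 6.88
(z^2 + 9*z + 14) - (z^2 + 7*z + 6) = 2*z + 8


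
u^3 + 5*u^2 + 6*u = u*(u + 2)*(u + 3)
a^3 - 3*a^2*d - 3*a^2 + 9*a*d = a*(a - 3)*(a - 3*d)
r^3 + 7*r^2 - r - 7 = (r - 1)*(r + 1)*(r + 7)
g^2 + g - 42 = (g - 6)*(g + 7)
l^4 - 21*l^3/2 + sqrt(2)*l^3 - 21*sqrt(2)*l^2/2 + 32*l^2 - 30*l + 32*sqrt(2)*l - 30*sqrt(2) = (l - 6)*(l - 5/2)*(l - 2)*(l + sqrt(2))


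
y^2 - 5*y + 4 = (y - 4)*(y - 1)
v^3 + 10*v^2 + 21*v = v*(v + 3)*(v + 7)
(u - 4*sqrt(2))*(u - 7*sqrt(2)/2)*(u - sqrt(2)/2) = u^3 - 8*sqrt(2)*u^2 + 71*u/2 - 14*sqrt(2)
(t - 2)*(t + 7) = t^2 + 5*t - 14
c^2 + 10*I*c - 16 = (c + 2*I)*(c + 8*I)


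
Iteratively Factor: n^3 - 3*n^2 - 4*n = (n + 1)*(n^2 - 4*n) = n*(n + 1)*(n - 4)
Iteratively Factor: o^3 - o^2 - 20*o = (o)*(o^2 - o - 20) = o*(o + 4)*(o - 5)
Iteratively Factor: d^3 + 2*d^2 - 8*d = (d)*(d^2 + 2*d - 8) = d*(d + 4)*(d - 2)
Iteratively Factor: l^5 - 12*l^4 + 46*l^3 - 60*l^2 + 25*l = (l)*(l^4 - 12*l^3 + 46*l^2 - 60*l + 25) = l*(l - 5)*(l^3 - 7*l^2 + 11*l - 5) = l*(l - 5)*(l - 1)*(l^2 - 6*l + 5) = l*(l - 5)*(l - 1)^2*(l - 5)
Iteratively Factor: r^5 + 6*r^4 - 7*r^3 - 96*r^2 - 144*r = (r + 3)*(r^4 + 3*r^3 - 16*r^2 - 48*r) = (r - 4)*(r + 3)*(r^3 + 7*r^2 + 12*r) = (r - 4)*(r + 3)^2*(r^2 + 4*r) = r*(r - 4)*(r + 3)^2*(r + 4)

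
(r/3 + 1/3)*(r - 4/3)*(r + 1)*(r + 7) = r^4/3 + 23*r^3/9 + r^2 - 13*r/3 - 28/9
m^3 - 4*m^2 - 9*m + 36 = (m - 4)*(m - 3)*(m + 3)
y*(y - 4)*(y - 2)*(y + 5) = y^4 - y^3 - 22*y^2 + 40*y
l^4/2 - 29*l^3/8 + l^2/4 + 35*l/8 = l*(l/2 + 1/2)*(l - 7)*(l - 5/4)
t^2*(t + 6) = t^3 + 6*t^2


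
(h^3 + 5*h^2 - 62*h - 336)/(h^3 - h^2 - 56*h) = (h + 6)/h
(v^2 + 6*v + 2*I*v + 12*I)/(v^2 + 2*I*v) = (v + 6)/v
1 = 1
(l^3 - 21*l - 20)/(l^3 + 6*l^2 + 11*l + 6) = (l^2 - l - 20)/(l^2 + 5*l + 6)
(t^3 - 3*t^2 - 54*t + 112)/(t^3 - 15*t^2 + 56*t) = (t^2 + 5*t - 14)/(t*(t - 7))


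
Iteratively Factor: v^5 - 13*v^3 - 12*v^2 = (v)*(v^4 - 13*v^2 - 12*v) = v*(v - 4)*(v^3 + 4*v^2 + 3*v) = v^2*(v - 4)*(v^2 + 4*v + 3) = v^2*(v - 4)*(v + 1)*(v + 3)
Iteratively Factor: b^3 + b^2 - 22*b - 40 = (b + 4)*(b^2 - 3*b - 10) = (b + 2)*(b + 4)*(b - 5)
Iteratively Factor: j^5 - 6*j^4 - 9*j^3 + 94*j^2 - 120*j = (j + 4)*(j^4 - 10*j^3 + 31*j^2 - 30*j) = (j - 2)*(j + 4)*(j^3 - 8*j^2 + 15*j) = (j - 3)*(j - 2)*(j + 4)*(j^2 - 5*j) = (j - 5)*(j - 3)*(j - 2)*(j + 4)*(j)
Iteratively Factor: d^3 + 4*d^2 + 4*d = (d)*(d^2 + 4*d + 4) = d*(d + 2)*(d + 2)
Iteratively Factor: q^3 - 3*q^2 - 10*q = (q - 5)*(q^2 + 2*q) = (q - 5)*(q + 2)*(q)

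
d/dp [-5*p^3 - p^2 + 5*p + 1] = -15*p^2 - 2*p + 5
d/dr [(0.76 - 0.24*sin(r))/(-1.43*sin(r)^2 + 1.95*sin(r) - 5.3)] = (-0.3432*sin(r)^2 + 2.1736*sin(r) - 0.21)*cos(r)/(2.0449*sin(r)^4 - 5.577*sin(r)^3 + 18.9605*sin(r)^2 - 20.67*sin(r) + 28.09)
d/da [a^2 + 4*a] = 2*a + 4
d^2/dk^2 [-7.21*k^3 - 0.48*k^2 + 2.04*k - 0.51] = -43.26*k - 0.96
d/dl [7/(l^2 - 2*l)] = 14*(1 - l)/(l^2*(l - 2)^2)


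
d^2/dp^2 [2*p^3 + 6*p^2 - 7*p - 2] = 12*p + 12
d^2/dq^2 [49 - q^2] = -2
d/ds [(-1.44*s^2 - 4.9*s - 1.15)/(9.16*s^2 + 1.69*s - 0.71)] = (42.4504*s^2 + 23.1128*s + 5.4225)/(83.9056*s^4 + 30.9608*s^3 - 10.1511*s^2 - 2.3998*s + 0.5041)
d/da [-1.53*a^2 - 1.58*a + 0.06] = -3.06*a - 1.58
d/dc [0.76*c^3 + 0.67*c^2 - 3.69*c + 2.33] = 2.28*c^2 + 1.34*c - 3.69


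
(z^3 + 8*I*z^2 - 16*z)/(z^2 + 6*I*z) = (z^2 + 8*I*z - 16)/(z + 6*I)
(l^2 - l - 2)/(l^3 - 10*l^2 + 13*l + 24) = (l - 2)/(l^2 - 11*l + 24)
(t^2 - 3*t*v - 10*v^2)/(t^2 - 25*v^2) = (t + 2*v)/(t + 5*v)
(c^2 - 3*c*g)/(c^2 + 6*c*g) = (c - 3*g)/(c + 6*g)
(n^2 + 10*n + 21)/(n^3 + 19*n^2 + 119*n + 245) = (n + 3)/(n^2 + 12*n + 35)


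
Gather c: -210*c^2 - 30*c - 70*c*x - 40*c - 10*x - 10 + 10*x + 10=-210*c^2 + c*(-70*x - 70)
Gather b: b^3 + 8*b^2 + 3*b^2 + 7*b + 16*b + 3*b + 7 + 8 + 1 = b^3 + 11*b^2 + 26*b + 16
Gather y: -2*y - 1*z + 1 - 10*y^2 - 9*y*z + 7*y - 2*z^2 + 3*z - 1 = -10*y^2 + y*(5 - 9*z) - 2*z^2 + 2*z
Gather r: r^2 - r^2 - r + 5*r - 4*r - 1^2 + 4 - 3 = 0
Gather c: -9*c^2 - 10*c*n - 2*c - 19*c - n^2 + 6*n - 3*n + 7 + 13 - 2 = -9*c^2 + c*(-10*n - 21) - n^2 + 3*n + 18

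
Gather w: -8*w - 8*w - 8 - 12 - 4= -16*w - 24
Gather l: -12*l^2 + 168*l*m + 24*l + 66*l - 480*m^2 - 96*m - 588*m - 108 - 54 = -12*l^2 + l*(168*m + 90) - 480*m^2 - 684*m - 162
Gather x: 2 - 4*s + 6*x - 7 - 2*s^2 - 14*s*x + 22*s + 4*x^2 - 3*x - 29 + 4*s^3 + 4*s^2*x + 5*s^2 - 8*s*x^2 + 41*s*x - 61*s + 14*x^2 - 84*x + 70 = 4*s^3 + 3*s^2 - 43*s + x^2*(18 - 8*s) + x*(4*s^2 + 27*s - 81) + 36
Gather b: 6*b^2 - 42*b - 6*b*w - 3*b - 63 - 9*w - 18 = 6*b^2 + b*(-6*w - 45) - 9*w - 81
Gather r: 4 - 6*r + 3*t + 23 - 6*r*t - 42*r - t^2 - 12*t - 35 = r*(-6*t - 48) - t^2 - 9*t - 8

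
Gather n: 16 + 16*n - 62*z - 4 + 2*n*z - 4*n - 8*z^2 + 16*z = n*(2*z + 12) - 8*z^2 - 46*z + 12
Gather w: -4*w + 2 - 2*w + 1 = 3 - 6*w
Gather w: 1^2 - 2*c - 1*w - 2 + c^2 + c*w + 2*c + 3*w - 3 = c^2 + w*(c + 2) - 4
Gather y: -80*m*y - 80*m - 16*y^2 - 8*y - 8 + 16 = -80*m - 16*y^2 + y*(-80*m - 8) + 8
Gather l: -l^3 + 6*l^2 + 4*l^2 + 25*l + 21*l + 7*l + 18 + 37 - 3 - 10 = -l^3 + 10*l^2 + 53*l + 42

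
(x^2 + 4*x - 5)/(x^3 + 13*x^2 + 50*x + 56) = (x^2 + 4*x - 5)/(x^3 + 13*x^2 + 50*x + 56)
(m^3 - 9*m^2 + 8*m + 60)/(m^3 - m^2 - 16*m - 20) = (m - 6)/(m + 2)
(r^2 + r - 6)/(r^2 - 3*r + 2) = (r + 3)/(r - 1)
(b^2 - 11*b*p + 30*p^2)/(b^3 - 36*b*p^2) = (b - 5*p)/(b*(b + 6*p))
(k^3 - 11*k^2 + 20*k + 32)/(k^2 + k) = k - 12 + 32/k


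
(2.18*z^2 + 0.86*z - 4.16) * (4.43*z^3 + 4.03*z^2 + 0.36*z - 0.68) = 9.6574*z^5 + 12.5952*z^4 - 14.1782*z^3 - 17.9376*z^2 - 2.0824*z + 2.8288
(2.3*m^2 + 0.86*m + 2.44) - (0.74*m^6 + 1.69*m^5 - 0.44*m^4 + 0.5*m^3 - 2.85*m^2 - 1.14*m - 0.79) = -0.74*m^6 - 1.69*m^5 + 0.44*m^4 - 0.5*m^3 + 5.15*m^2 + 2.0*m + 3.23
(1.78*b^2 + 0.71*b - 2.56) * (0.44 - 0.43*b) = -0.7654*b^3 + 0.4779*b^2 + 1.4132*b - 1.1264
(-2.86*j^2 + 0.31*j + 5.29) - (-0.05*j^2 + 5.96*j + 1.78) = -2.81*j^2 - 5.65*j + 3.51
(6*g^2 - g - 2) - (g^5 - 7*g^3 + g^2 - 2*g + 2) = -g^5 + 7*g^3 + 5*g^2 + g - 4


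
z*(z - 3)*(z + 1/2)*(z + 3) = z^4 + z^3/2 - 9*z^2 - 9*z/2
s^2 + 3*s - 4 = (s - 1)*(s + 4)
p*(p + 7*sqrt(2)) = p^2 + 7*sqrt(2)*p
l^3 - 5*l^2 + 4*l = l*(l - 4)*(l - 1)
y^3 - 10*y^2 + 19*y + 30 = (y - 6)*(y - 5)*(y + 1)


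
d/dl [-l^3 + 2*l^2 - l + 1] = -3*l^2 + 4*l - 1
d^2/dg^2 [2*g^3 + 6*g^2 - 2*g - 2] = 12*g + 12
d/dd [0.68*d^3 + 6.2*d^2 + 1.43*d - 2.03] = 2.04*d^2 + 12.4*d + 1.43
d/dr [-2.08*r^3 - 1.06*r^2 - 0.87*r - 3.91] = -6.24*r^2 - 2.12*r - 0.87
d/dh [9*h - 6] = 9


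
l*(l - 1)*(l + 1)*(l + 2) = l^4 + 2*l^3 - l^2 - 2*l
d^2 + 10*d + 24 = (d + 4)*(d + 6)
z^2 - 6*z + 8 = (z - 4)*(z - 2)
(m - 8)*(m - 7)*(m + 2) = m^3 - 13*m^2 + 26*m + 112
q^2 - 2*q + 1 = (q - 1)^2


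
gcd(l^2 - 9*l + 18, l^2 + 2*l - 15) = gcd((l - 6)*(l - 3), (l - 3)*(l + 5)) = l - 3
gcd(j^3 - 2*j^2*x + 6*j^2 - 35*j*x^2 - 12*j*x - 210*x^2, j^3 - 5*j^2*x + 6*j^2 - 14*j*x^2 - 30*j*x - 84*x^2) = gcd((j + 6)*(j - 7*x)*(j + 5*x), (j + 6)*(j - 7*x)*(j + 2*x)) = -j^2 + 7*j*x - 6*j + 42*x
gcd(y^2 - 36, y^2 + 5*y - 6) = y + 6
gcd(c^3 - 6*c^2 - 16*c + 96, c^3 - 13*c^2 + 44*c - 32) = c - 4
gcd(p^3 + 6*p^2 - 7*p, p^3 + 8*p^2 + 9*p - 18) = p - 1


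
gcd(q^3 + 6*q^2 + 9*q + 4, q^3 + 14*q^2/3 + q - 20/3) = q + 4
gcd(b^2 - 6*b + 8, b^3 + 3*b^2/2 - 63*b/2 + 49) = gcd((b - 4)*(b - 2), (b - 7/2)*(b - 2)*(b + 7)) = b - 2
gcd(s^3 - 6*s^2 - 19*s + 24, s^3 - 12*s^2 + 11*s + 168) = s^2 - 5*s - 24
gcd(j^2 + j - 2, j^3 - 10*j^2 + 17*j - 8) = j - 1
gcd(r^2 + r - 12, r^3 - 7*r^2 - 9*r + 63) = r - 3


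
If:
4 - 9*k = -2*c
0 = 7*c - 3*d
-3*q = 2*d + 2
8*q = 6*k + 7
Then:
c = -135/124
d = -315/124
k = 113/558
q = 191/186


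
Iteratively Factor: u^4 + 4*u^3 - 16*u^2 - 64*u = (u + 4)*(u^3 - 16*u) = (u + 4)^2*(u^2 - 4*u) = u*(u + 4)^2*(u - 4)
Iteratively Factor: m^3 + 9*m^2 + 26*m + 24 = (m + 3)*(m^2 + 6*m + 8) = (m + 3)*(m + 4)*(m + 2)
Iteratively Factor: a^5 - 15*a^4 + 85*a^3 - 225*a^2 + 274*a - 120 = (a - 2)*(a^4 - 13*a^3 + 59*a^2 - 107*a + 60) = (a - 4)*(a - 2)*(a^3 - 9*a^2 + 23*a - 15) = (a - 4)*(a - 3)*(a - 2)*(a^2 - 6*a + 5) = (a - 5)*(a - 4)*(a - 3)*(a - 2)*(a - 1)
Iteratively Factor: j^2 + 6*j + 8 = (j + 4)*(j + 2)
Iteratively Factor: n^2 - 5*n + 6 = (n - 3)*(n - 2)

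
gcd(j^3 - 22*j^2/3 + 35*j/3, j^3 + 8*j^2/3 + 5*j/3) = j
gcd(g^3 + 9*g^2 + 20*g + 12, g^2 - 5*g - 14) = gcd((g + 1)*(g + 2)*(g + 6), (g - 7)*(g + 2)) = g + 2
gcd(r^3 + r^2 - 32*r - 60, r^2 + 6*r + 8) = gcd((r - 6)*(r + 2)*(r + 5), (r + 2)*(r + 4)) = r + 2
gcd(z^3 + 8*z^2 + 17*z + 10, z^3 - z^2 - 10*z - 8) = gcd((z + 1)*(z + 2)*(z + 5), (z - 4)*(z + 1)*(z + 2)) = z^2 + 3*z + 2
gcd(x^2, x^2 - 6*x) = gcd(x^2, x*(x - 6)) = x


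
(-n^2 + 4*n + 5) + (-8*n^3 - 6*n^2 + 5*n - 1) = -8*n^3 - 7*n^2 + 9*n + 4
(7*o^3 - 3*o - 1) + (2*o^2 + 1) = 7*o^3 + 2*o^2 - 3*o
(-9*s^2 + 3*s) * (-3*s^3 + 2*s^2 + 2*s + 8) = 27*s^5 - 27*s^4 - 12*s^3 - 66*s^2 + 24*s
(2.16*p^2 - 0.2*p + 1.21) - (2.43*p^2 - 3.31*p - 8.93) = -0.27*p^2 + 3.11*p + 10.14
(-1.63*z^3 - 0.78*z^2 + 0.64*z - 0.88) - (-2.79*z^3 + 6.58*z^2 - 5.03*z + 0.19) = 1.16*z^3 - 7.36*z^2 + 5.67*z - 1.07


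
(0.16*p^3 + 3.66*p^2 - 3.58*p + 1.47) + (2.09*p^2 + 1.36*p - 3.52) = 0.16*p^3 + 5.75*p^2 - 2.22*p - 2.05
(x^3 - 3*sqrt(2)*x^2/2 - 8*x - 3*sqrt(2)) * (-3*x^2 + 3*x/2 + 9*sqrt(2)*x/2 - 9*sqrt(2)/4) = -3*x^5 + 3*x^4/2 + 9*sqrt(2)*x^4 - 9*sqrt(2)*x^3/2 + 21*x^3/2 - 27*sqrt(2)*x^2 - 21*x^2/4 - 27*x + 27*sqrt(2)*x/2 + 27/2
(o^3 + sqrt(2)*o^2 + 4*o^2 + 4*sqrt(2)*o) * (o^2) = o^5 + sqrt(2)*o^4 + 4*o^4 + 4*sqrt(2)*o^3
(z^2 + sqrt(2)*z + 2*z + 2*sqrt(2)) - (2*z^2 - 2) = -z^2 + sqrt(2)*z + 2*z + 2 + 2*sqrt(2)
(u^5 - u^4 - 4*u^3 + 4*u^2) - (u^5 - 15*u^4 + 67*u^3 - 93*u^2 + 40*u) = 14*u^4 - 71*u^3 + 97*u^2 - 40*u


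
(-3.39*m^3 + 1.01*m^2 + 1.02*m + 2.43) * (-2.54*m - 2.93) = 8.6106*m^4 + 7.3673*m^3 - 5.5501*m^2 - 9.1608*m - 7.1199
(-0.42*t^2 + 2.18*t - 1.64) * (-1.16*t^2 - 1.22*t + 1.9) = 0.4872*t^4 - 2.0164*t^3 - 1.5552*t^2 + 6.1428*t - 3.116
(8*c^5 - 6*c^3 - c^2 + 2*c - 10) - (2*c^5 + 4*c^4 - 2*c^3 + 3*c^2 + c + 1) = 6*c^5 - 4*c^4 - 4*c^3 - 4*c^2 + c - 11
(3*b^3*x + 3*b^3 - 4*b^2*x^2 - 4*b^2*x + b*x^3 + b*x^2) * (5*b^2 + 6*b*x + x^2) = 15*b^5*x + 15*b^5 - 2*b^4*x^2 - 2*b^4*x - 16*b^3*x^3 - 16*b^3*x^2 + 2*b^2*x^4 + 2*b^2*x^3 + b*x^5 + b*x^4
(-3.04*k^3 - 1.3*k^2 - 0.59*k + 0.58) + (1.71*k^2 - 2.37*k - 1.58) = -3.04*k^3 + 0.41*k^2 - 2.96*k - 1.0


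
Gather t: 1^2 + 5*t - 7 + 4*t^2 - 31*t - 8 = 4*t^2 - 26*t - 14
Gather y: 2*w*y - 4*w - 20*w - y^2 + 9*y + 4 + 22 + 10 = -24*w - y^2 + y*(2*w + 9) + 36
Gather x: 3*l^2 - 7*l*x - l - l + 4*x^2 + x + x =3*l^2 - 2*l + 4*x^2 + x*(2 - 7*l)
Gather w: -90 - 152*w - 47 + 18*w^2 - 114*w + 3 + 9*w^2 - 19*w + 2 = 27*w^2 - 285*w - 132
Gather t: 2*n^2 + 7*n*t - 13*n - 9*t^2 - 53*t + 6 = 2*n^2 - 13*n - 9*t^2 + t*(7*n - 53) + 6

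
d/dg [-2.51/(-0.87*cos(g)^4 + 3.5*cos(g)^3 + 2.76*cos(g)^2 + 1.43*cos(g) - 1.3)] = (8.7348*cos(g)^3 - 26.355*cos(g)^2 - 13.8552*cos(g) - 3.5893)*sin(g)/(-0.87*cos(g)^4 + 3.5*cos(g)^3 + 2.76*cos(g)^2 + 1.43*cos(g) - 1.3)^2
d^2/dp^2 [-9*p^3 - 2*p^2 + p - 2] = -54*p - 4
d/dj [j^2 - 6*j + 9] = 2*j - 6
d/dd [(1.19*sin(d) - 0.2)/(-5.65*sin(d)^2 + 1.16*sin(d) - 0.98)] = (6.7235*sin(d)^2 - 2.26*sin(d) - 0.9342)*cos(d)/(31.9225*sin(d)^4 - 13.108*sin(d)^3 + 12.4196*sin(d)^2 - 2.2736*sin(d) + 0.9604)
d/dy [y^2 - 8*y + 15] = 2*y - 8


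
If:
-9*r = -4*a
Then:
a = 9*r/4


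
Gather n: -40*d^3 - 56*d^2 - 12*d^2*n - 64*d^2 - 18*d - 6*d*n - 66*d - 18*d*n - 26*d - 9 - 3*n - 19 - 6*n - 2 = -40*d^3 - 120*d^2 - 110*d + n*(-12*d^2 - 24*d - 9) - 30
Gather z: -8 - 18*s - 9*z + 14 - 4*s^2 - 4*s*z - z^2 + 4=-4*s^2 - 18*s - z^2 + z*(-4*s - 9) + 10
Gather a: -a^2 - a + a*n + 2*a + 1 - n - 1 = -a^2 + a*(n + 1) - n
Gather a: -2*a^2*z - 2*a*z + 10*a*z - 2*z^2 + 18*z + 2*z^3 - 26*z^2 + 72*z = -2*a^2*z + 8*a*z + 2*z^3 - 28*z^2 + 90*z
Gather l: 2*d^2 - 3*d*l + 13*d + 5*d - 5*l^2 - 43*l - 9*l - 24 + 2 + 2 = 2*d^2 + 18*d - 5*l^2 + l*(-3*d - 52) - 20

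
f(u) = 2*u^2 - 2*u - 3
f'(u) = 4*u - 2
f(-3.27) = 24.93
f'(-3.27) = -15.08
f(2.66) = 5.83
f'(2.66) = 8.64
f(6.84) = 76.89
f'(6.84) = 25.36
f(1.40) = -1.88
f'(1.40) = 3.60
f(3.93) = 20.03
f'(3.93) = 13.72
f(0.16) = -3.27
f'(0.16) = -1.36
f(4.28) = 25.08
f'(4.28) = 15.12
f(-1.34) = 3.27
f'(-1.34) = -7.36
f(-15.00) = 477.00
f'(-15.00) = -62.00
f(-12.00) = 309.00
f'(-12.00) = -50.00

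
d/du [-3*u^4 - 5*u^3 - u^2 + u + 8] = -12*u^3 - 15*u^2 - 2*u + 1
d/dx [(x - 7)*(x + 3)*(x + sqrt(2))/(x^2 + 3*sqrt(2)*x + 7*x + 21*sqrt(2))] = (-(x - 7)*(x + 3)*(x + sqrt(2))*(2*x + 3*sqrt(2) + 7) + ((x - 7)*(x + 3) + (x - 7)*(x + sqrt(2)) + (x + 3)*(x + sqrt(2)))*(x^2 + 3*sqrt(2)*x + 7*x + 21*sqrt(2)))/(x^2 + 3*sqrt(2)*x + 7*x + 21*sqrt(2))^2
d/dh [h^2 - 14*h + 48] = 2*h - 14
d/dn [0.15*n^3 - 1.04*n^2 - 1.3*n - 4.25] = 0.45*n^2 - 2.08*n - 1.3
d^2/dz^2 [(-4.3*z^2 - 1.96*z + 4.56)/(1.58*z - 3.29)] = (-7.105427357601e-15*z^2 - 90.697036)/(3.944312*z^3 - 24.639468*z^2 + 51.306234*z - 35.611289)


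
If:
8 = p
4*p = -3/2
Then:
No Solution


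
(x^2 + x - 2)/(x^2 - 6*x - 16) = (x - 1)/(x - 8)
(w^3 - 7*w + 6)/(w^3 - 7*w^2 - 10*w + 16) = (w^2 + w - 6)/(w^2 - 6*w - 16)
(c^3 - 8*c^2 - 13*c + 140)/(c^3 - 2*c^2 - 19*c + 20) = (c - 7)/(c - 1)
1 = 1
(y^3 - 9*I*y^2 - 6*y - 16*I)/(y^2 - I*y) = (y^3 - 9*I*y^2 - 6*y - 16*I)/(y*(y - I))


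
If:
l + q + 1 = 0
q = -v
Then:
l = v - 1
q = -v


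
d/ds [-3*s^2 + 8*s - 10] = 8 - 6*s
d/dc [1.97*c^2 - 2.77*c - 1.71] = 3.94*c - 2.77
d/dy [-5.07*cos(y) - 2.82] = 5.07*sin(y)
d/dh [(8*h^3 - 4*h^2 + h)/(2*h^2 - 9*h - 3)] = (16*h^4 - 144*h^3 - 38*h^2 + 24*h - 3)/(4*h^4 - 36*h^3 + 69*h^2 + 54*h + 9)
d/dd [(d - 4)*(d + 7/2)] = 2*d - 1/2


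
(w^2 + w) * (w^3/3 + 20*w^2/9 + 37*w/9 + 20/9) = w^5/3 + 23*w^4/9 + 19*w^3/3 + 19*w^2/3 + 20*w/9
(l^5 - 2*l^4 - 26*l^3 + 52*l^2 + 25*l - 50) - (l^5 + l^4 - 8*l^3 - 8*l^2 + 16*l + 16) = -3*l^4 - 18*l^3 + 60*l^2 + 9*l - 66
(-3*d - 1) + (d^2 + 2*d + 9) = d^2 - d + 8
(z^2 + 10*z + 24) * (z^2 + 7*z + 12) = z^4 + 17*z^3 + 106*z^2 + 288*z + 288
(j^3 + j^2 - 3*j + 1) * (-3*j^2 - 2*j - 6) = -3*j^5 - 5*j^4 + j^3 - 3*j^2 + 16*j - 6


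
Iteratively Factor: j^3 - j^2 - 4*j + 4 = (j - 1)*(j^2 - 4) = (j - 1)*(j + 2)*(j - 2)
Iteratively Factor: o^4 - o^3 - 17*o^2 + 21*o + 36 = (o + 4)*(o^3 - 5*o^2 + 3*o + 9) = (o + 1)*(o + 4)*(o^2 - 6*o + 9) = (o - 3)*(o + 1)*(o + 4)*(o - 3)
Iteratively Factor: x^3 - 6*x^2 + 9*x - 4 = (x - 1)*(x^2 - 5*x + 4) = (x - 4)*(x - 1)*(x - 1)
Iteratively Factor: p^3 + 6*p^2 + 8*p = (p + 2)*(p^2 + 4*p) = (p + 2)*(p + 4)*(p)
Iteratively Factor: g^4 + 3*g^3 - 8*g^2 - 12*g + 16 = (g - 2)*(g^3 + 5*g^2 + 2*g - 8) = (g - 2)*(g + 2)*(g^2 + 3*g - 4) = (g - 2)*(g + 2)*(g + 4)*(g - 1)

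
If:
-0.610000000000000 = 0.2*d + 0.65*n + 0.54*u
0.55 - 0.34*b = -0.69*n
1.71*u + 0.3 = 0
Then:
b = 2.02941176470588*n + 1.61764705882353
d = -3.25*n - 2.57631578947368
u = -0.18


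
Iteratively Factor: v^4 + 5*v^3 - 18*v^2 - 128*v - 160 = (v + 4)*(v^3 + v^2 - 22*v - 40) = (v - 5)*(v + 4)*(v^2 + 6*v + 8) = (v - 5)*(v + 2)*(v + 4)*(v + 4)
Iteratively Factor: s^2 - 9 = (s - 3)*(s + 3)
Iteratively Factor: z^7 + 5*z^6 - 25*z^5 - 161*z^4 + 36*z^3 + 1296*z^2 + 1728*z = (z - 4)*(z^6 + 9*z^5 + 11*z^4 - 117*z^3 - 432*z^2 - 432*z) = (z - 4)*(z + 3)*(z^5 + 6*z^4 - 7*z^3 - 96*z^2 - 144*z) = z*(z - 4)*(z + 3)*(z^4 + 6*z^3 - 7*z^2 - 96*z - 144) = z*(z - 4)*(z + 3)^2*(z^3 + 3*z^2 - 16*z - 48) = z*(z - 4)*(z + 3)^3*(z^2 - 16) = z*(z - 4)*(z + 3)^3*(z + 4)*(z - 4)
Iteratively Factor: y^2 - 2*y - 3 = (y - 3)*(y + 1)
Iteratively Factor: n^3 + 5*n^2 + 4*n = (n + 4)*(n^2 + n) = n*(n + 4)*(n + 1)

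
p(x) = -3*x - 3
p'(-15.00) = -3.00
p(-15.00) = 42.00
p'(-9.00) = -3.00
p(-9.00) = 24.00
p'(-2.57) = -3.00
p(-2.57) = 4.71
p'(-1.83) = -3.00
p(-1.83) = 2.49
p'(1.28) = -3.00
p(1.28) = -6.84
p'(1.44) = -3.00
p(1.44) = -7.32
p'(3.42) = -3.00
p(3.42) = -13.26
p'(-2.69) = -3.00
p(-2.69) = 5.07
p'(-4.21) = -3.00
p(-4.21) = 9.63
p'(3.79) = -3.00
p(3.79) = -14.37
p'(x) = -3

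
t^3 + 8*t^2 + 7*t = t*(t + 1)*(t + 7)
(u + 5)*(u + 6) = u^2 + 11*u + 30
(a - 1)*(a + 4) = a^2 + 3*a - 4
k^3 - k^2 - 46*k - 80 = (k - 8)*(k + 2)*(k + 5)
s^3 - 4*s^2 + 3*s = s*(s - 3)*(s - 1)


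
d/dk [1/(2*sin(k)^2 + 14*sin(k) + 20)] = -(2*sin(k) + 7)*cos(k)/(2*(sin(k)^2 + 7*sin(k) + 10)^2)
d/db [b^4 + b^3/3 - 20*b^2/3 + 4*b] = 4*b^3 + b^2 - 40*b/3 + 4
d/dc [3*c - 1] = 3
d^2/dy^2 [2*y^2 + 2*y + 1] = 4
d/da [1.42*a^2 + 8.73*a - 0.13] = 2.84*a + 8.73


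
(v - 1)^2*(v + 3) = v^3 + v^2 - 5*v + 3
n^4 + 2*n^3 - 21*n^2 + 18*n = n*(n - 3)*(n - 1)*(n + 6)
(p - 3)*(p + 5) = p^2 + 2*p - 15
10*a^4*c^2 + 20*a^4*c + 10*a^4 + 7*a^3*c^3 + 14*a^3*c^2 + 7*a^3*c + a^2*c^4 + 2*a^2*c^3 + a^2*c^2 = (2*a + c)*(5*a + c)*(a*c + a)^2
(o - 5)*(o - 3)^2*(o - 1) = o^4 - 12*o^3 + 50*o^2 - 84*o + 45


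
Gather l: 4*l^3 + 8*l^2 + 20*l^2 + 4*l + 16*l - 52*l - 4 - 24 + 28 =4*l^3 + 28*l^2 - 32*l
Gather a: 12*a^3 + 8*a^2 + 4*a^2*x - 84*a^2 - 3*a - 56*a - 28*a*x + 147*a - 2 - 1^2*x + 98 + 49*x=12*a^3 + a^2*(4*x - 76) + a*(88 - 28*x) + 48*x + 96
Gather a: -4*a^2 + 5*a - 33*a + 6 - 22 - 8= -4*a^2 - 28*a - 24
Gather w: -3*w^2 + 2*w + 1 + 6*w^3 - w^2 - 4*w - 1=6*w^3 - 4*w^2 - 2*w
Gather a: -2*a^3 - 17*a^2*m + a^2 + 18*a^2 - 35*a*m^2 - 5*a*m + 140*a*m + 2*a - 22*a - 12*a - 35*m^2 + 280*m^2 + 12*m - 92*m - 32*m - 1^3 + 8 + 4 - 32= -2*a^3 + a^2*(19 - 17*m) + a*(-35*m^2 + 135*m - 32) + 245*m^2 - 112*m - 21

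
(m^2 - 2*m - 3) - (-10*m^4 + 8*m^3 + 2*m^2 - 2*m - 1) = 10*m^4 - 8*m^3 - m^2 - 2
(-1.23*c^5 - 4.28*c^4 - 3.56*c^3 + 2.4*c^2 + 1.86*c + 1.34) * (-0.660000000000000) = 0.8118*c^5 + 2.8248*c^4 + 2.3496*c^3 - 1.584*c^2 - 1.2276*c - 0.8844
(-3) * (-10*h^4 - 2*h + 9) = 30*h^4 + 6*h - 27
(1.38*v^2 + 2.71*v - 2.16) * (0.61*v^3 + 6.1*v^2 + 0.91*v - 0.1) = 0.8418*v^5 + 10.0711*v^4 + 16.4692*v^3 - 10.8479*v^2 - 2.2366*v + 0.216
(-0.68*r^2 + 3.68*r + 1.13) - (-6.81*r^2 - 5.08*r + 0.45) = 6.13*r^2 + 8.76*r + 0.68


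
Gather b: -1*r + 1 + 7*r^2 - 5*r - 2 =7*r^2 - 6*r - 1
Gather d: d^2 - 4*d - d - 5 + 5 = d^2 - 5*d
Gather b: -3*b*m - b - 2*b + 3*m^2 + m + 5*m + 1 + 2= b*(-3*m - 3) + 3*m^2 + 6*m + 3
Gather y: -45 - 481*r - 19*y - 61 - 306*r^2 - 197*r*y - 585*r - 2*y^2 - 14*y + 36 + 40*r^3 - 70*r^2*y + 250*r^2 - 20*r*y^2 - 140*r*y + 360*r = 40*r^3 - 56*r^2 - 706*r + y^2*(-20*r - 2) + y*(-70*r^2 - 337*r - 33) - 70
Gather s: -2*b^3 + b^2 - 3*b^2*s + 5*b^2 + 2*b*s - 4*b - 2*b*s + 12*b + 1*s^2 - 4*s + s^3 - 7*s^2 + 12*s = -2*b^3 + 6*b^2 + 8*b + s^3 - 6*s^2 + s*(8 - 3*b^2)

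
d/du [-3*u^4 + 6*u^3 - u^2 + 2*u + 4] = -12*u^3 + 18*u^2 - 2*u + 2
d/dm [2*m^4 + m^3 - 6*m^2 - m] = 8*m^3 + 3*m^2 - 12*m - 1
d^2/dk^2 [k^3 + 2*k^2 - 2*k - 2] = 6*k + 4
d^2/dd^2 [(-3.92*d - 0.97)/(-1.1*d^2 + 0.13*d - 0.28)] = ((2.2*d - 0.13)*(3.92*d + 0.97)*(4.4*d - 0.26) - (25.872*d + 1.1148)*(1.1*d^2 - 0.13*d + 0.28))/(1.1*d^2 - 0.13*d + 0.28)^3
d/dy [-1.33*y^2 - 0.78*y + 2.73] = -2.66*y - 0.78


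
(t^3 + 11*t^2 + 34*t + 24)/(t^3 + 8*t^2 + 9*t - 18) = (t^2 + 5*t + 4)/(t^2 + 2*t - 3)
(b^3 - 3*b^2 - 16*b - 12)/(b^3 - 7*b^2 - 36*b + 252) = (b^2 + 3*b + 2)/(b^2 - b - 42)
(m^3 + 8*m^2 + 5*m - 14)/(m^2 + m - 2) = m + 7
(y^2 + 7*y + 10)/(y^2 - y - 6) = (y + 5)/(y - 3)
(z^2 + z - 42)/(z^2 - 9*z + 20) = (z^2 + z - 42)/(z^2 - 9*z + 20)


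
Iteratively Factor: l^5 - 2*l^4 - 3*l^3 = (l)*(l^4 - 2*l^3 - 3*l^2) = l*(l - 3)*(l^3 + l^2) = l^2*(l - 3)*(l^2 + l) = l^3*(l - 3)*(l + 1)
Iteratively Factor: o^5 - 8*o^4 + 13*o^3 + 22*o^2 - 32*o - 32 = (o + 1)*(o^4 - 9*o^3 + 22*o^2 - 32) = (o - 4)*(o + 1)*(o^3 - 5*o^2 + 2*o + 8) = (o - 4)^2*(o + 1)*(o^2 - o - 2) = (o - 4)^2*(o + 1)^2*(o - 2)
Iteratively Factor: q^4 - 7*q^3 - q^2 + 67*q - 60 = (q - 1)*(q^3 - 6*q^2 - 7*q + 60) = (q - 4)*(q - 1)*(q^2 - 2*q - 15) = (q - 5)*(q - 4)*(q - 1)*(q + 3)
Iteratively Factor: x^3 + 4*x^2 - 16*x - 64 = (x + 4)*(x^2 - 16) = (x - 4)*(x + 4)*(x + 4)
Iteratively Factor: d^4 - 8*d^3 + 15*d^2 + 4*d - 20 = (d - 5)*(d^3 - 3*d^2 + 4) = (d - 5)*(d + 1)*(d^2 - 4*d + 4) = (d - 5)*(d - 2)*(d + 1)*(d - 2)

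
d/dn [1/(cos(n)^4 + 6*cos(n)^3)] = 2*(2*cos(n) + 9)*sin(n)/((cos(n) + 6)^2*cos(n)^4)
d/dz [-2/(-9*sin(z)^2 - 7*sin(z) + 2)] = -2*(18*sin(z) + 7)*cos(z)/(9*sin(z)^2 + 7*sin(z) - 2)^2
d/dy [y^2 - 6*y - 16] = 2*y - 6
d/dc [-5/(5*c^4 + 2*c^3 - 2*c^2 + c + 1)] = 5*(20*c^3 + 6*c^2 - 4*c + 1)/(5*c^4 + 2*c^3 - 2*c^2 + c + 1)^2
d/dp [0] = 0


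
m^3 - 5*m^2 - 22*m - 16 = (m - 8)*(m + 1)*(m + 2)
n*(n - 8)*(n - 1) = n^3 - 9*n^2 + 8*n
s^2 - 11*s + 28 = (s - 7)*(s - 4)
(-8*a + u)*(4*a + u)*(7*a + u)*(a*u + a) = -224*a^4*u - 224*a^4 - 60*a^3*u^2 - 60*a^3*u + 3*a^2*u^3 + 3*a^2*u^2 + a*u^4 + a*u^3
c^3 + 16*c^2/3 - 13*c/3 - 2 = (c - 1)*(c + 1/3)*(c + 6)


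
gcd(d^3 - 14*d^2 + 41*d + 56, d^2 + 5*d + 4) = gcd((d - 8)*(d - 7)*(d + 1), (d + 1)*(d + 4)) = d + 1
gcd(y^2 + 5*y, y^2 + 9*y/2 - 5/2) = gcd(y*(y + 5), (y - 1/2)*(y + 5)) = y + 5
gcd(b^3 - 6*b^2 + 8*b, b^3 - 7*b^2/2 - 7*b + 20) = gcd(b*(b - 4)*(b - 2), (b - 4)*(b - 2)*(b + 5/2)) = b^2 - 6*b + 8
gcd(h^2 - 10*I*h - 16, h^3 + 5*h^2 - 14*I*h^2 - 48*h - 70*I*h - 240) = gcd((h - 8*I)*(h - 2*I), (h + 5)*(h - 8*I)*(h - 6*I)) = h - 8*I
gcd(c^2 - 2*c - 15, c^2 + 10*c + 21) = c + 3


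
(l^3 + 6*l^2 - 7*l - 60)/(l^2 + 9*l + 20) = l - 3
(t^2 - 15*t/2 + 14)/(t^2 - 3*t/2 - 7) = (t - 4)/(t + 2)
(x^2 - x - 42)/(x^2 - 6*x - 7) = (x + 6)/(x + 1)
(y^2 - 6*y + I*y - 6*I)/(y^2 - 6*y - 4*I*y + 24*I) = (y + I)/(y - 4*I)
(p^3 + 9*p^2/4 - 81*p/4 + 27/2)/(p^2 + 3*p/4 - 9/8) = 2*(p^2 + 3*p - 18)/(2*p + 3)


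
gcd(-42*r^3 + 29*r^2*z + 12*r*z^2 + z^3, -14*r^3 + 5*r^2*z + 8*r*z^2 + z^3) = -7*r^2 + 6*r*z + z^2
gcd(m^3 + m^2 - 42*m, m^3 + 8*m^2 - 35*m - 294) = m^2 + m - 42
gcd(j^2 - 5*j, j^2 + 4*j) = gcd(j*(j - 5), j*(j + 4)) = j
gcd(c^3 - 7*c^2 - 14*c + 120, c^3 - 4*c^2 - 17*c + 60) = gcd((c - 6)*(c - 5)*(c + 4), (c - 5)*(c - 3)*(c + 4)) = c^2 - c - 20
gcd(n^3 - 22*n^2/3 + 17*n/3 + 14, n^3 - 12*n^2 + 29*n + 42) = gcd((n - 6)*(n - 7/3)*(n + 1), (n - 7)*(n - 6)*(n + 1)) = n^2 - 5*n - 6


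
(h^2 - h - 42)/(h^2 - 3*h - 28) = (h + 6)/(h + 4)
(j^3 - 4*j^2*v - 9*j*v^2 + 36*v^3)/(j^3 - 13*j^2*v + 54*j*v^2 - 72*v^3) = (-j - 3*v)/(-j + 6*v)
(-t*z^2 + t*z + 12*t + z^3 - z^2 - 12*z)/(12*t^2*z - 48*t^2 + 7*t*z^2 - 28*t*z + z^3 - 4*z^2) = (-t*z - 3*t + z^2 + 3*z)/(12*t^2 + 7*t*z + z^2)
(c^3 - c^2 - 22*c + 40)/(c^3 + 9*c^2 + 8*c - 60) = (c - 4)/(c + 6)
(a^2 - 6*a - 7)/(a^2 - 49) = (a + 1)/(a + 7)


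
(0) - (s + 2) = -s - 2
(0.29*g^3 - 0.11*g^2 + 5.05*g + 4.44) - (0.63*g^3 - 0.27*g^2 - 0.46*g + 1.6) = -0.34*g^3 + 0.16*g^2 + 5.51*g + 2.84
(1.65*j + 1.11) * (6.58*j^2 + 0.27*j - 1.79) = 10.857*j^3 + 7.7493*j^2 - 2.6538*j - 1.9869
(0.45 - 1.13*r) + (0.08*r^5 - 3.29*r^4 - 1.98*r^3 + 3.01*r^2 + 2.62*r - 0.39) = 0.08*r^5 - 3.29*r^4 - 1.98*r^3 + 3.01*r^2 + 1.49*r + 0.06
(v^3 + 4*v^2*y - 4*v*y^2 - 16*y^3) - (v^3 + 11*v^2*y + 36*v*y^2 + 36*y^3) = -7*v^2*y - 40*v*y^2 - 52*y^3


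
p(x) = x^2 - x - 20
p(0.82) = -20.15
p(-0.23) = -19.72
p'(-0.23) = -1.46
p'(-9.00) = -19.00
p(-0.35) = -19.53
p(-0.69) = -18.83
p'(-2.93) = -6.86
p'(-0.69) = -2.38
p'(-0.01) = -1.02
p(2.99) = -14.05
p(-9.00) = 70.00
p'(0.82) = 0.64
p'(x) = 2*x - 1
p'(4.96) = 8.92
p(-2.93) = -8.49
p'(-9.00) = -19.00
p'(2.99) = 4.98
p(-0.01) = -19.99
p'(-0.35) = -1.70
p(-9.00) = 70.00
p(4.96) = -0.36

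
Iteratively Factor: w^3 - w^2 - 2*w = (w + 1)*(w^2 - 2*w) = (w - 2)*(w + 1)*(w)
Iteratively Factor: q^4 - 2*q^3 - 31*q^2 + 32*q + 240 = (q + 4)*(q^3 - 6*q^2 - 7*q + 60) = (q - 4)*(q + 4)*(q^2 - 2*q - 15) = (q - 4)*(q + 3)*(q + 4)*(q - 5)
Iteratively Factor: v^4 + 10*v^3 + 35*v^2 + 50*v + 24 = (v + 4)*(v^3 + 6*v^2 + 11*v + 6) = (v + 3)*(v + 4)*(v^2 + 3*v + 2) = (v + 2)*(v + 3)*(v + 4)*(v + 1)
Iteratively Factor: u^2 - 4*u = (u)*(u - 4)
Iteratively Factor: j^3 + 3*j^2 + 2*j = (j + 2)*(j^2 + j) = j*(j + 2)*(j + 1)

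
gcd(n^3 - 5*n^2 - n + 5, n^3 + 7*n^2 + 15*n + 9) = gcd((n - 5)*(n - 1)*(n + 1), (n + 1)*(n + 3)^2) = n + 1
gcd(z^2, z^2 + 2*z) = z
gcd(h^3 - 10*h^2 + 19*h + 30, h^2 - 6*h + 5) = h - 5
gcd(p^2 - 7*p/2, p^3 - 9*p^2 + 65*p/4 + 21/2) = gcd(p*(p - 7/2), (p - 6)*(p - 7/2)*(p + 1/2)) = p - 7/2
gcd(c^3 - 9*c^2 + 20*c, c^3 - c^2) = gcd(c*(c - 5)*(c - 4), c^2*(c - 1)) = c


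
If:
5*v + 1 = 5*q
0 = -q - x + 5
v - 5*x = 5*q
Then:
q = 126/5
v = 25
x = -101/5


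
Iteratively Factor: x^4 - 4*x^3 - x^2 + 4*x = (x - 4)*(x^3 - x) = x*(x - 4)*(x^2 - 1) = x*(x - 4)*(x + 1)*(x - 1)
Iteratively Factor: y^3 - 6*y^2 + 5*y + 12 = (y - 3)*(y^2 - 3*y - 4) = (y - 3)*(y + 1)*(y - 4)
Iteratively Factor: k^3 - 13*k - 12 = (k - 4)*(k^2 + 4*k + 3) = (k - 4)*(k + 1)*(k + 3)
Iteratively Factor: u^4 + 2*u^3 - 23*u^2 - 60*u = (u - 5)*(u^3 + 7*u^2 + 12*u) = u*(u - 5)*(u^2 + 7*u + 12) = u*(u - 5)*(u + 4)*(u + 3)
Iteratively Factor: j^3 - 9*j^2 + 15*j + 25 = (j - 5)*(j^2 - 4*j - 5) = (j - 5)^2*(j + 1)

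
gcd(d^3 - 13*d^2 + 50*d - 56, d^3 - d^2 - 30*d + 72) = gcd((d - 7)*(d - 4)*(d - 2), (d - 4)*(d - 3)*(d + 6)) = d - 4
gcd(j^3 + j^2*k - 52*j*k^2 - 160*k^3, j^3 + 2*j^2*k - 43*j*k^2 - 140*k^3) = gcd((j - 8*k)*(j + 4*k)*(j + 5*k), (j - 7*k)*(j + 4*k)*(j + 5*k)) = j^2 + 9*j*k + 20*k^2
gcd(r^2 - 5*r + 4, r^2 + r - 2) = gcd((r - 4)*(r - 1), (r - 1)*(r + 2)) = r - 1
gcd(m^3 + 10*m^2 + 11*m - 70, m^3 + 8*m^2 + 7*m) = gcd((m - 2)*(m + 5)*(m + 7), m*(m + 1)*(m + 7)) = m + 7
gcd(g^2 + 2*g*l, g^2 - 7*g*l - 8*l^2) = 1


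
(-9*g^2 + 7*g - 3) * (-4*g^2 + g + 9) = 36*g^4 - 37*g^3 - 62*g^2 + 60*g - 27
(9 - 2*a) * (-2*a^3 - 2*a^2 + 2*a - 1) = 4*a^4 - 14*a^3 - 22*a^2 + 20*a - 9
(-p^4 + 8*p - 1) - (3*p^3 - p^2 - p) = -p^4 - 3*p^3 + p^2 + 9*p - 1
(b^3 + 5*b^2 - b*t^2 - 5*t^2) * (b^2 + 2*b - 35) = b^5 + 7*b^4 - b^3*t^2 - 25*b^3 - 7*b^2*t^2 - 175*b^2 + 25*b*t^2 + 175*t^2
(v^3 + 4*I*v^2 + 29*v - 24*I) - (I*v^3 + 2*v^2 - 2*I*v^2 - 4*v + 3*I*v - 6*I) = v^3 - I*v^3 - 2*v^2 + 6*I*v^2 + 33*v - 3*I*v - 18*I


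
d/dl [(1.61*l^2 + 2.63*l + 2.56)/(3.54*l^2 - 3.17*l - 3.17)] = (-14.4139*l^2 - 28.3322*l - 0.2219)/(12.5316*l^4 - 22.4436*l^3 - 12.3947*l^2 + 20.0978*l + 10.0489)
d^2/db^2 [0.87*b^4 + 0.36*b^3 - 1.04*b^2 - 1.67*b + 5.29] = 10.44*b^2 + 2.16*b - 2.08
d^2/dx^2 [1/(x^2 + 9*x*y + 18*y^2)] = 2*(-x^2 - 9*x*y - 18*y^2 + (2*x + 9*y)^2)/(x^2 + 9*x*y + 18*y^2)^3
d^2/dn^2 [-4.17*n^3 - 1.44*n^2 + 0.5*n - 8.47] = -25.02*n - 2.88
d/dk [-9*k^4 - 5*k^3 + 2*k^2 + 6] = k*(-36*k^2 - 15*k + 4)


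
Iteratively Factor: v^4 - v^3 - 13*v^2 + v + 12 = (v + 3)*(v^3 - 4*v^2 - v + 4) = (v - 4)*(v + 3)*(v^2 - 1) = (v - 4)*(v + 1)*(v + 3)*(v - 1)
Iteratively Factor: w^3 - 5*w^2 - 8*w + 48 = (w - 4)*(w^2 - w - 12) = (w - 4)*(w + 3)*(w - 4)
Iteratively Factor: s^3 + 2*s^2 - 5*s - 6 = (s + 3)*(s^2 - s - 2) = (s - 2)*(s + 3)*(s + 1)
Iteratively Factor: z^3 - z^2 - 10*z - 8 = (z + 2)*(z^2 - 3*z - 4) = (z + 1)*(z + 2)*(z - 4)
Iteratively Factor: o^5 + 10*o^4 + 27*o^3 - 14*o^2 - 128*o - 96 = (o + 1)*(o^4 + 9*o^3 + 18*o^2 - 32*o - 96) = (o + 1)*(o + 4)*(o^3 + 5*o^2 - 2*o - 24) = (o - 2)*(o + 1)*(o + 4)*(o^2 + 7*o + 12) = (o - 2)*(o + 1)*(o + 3)*(o + 4)*(o + 4)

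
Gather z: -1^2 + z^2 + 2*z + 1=z^2 + 2*z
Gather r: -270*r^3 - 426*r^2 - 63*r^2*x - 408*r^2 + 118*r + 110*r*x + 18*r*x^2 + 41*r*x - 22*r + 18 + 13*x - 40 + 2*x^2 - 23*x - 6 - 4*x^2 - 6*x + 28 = -270*r^3 + r^2*(-63*x - 834) + r*(18*x^2 + 151*x + 96) - 2*x^2 - 16*x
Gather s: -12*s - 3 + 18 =15 - 12*s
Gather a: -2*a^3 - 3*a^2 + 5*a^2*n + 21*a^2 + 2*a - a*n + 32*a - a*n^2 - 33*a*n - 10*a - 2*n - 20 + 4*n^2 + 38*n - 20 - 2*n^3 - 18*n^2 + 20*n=-2*a^3 + a^2*(5*n + 18) + a*(-n^2 - 34*n + 24) - 2*n^3 - 14*n^2 + 56*n - 40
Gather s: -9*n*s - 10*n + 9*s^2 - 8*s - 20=-10*n + 9*s^2 + s*(-9*n - 8) - 20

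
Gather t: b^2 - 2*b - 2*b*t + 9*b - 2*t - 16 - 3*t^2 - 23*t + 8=b^2 + 7*b - 3*t^2 + t*(-2*b - 25) - 8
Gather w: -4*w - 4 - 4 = -4*w - 8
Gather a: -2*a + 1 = 1 - 2*a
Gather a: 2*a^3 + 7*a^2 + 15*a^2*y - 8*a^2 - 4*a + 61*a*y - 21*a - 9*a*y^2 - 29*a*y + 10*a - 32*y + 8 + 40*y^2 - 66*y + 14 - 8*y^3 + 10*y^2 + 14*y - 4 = 2*a^3 + a^2*(15*y - 1) + a*(-9*y^2 + 32*y - 15) - 8*y^3 + 50*y^2 - 84*y + 18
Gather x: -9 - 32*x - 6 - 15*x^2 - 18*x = -15*x^2 - 50*x - 15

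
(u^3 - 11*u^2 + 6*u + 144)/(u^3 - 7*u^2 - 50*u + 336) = (u + 3)/(u + 7)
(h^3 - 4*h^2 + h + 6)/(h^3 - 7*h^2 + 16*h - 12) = (h + 1)/(h - 2)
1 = 1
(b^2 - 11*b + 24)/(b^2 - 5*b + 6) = (b - 8)/(b - 2)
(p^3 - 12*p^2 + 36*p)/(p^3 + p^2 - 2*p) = (p^2 - 12*p + 36)/(p^2 + p - 2)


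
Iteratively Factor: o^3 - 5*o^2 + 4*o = (o)*(o^2 - 5*o + 4) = o*(o - 1)*(o - 4)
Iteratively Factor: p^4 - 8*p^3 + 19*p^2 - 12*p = (p - 3)*(p^3 - 5*p^2 + 4*p) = (p - 3)*(p - 1)*(p^2 - 4*p) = (p - 4)*(p - 3)*(p - 1)*(p)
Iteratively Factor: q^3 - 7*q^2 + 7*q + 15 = (q - 5)*(q^2 - 2*q - 3) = (q - 5)*(q - 3)*(q + 1)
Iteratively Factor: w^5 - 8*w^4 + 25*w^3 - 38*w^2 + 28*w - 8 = (w - 1)*(w^4 - 7*w^3 + 18*w^2 - 20*w + 8) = (w - 1)^2*(w^3 - 6*w^2 + 12*w - 8) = (w - 2)*(w - 1)^2*(w^2 - 4*w + 4) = (w - 2)^2*(w - 1)^2*(w - 2)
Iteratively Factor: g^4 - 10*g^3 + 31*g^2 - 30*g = (g - 5)*(g^3 - 5*g^2 + 6*g) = (g - 5)*(g - 2)*(g^2 - 3*g) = g*(g - 5)*(g - 2)*(g - 3)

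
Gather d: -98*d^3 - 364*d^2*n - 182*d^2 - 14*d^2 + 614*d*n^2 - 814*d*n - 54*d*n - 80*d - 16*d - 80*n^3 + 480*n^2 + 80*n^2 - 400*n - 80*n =-98*d^3 + d^2*(-364*n - 196) + d*(614*n^2 - 868*n - 96) - 80*n^3 + 560*n^2 - 480*n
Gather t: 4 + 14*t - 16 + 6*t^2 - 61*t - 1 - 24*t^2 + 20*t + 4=-18*t^2 - 27*t - 9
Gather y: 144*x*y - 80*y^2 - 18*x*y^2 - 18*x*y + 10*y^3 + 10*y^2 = 126*x*y + 10*y^3 + y^2*(-18*x - 70)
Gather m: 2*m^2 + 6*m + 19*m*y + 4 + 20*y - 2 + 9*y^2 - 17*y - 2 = 2*m^2 + m*(19*y + 6) + 9*y^2 + 3*y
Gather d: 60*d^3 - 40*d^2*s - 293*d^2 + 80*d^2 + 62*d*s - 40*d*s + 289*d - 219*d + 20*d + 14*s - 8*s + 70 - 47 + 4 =60*d^3 + d^2*(-40*s - 213) + d*(22*s + 90) + 6*s + 27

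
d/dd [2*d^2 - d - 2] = 4*d - 1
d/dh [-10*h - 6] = -10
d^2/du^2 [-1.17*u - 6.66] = 0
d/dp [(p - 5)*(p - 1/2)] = 2*p - 11/2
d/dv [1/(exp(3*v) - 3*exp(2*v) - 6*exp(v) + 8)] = 3*(-exp(2*v) + 2*exp(v) + 2)*exp(v)/(exp(3*v) - 3*exp(2*v) - 6*exp(v) + 8)^2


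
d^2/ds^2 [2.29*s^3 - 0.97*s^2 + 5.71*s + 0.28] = 13.74*s - 1.94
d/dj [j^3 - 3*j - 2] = 3*j^2 - 3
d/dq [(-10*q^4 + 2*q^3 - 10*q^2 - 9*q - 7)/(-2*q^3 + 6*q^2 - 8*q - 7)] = (20*q^6 - 120*q^5 + 232*q^4 + 212*q^3 + 50*q^2 + 224*q + 7)/(4*q^6 - 24*q^5 + 68*q^4 - 68*q^3 - 20*q^2 + 112*q + 49)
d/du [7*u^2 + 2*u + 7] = 14*u + 2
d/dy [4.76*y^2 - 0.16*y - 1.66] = 9.52*y - 0.16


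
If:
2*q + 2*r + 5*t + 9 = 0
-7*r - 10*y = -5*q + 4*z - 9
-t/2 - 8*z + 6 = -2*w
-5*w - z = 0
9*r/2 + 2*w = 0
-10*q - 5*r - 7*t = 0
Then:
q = 5865/3397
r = 261/3397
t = -8565/3397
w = -2349/13588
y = 23163/16985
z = 11745/13588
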